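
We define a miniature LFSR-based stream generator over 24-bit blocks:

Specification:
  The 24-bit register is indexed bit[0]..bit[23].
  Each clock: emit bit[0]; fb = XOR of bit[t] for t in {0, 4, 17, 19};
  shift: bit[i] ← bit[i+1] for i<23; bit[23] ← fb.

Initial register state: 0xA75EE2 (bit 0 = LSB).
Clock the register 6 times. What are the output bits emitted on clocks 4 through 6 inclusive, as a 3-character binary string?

001

reg_0 = 0xA75EE2
clock 1: out=0, reg = 0xD3AF71
clock 2: out=1, reg = 0xE9D7B8
clock 3: out=0, reg = 0x74EBDC
clock 4: out=0, reg = 0xBA75EE
clock 5: out=0, reg = 0x5D3AF7
clock 6: out=1, reg = 0xAE9D7B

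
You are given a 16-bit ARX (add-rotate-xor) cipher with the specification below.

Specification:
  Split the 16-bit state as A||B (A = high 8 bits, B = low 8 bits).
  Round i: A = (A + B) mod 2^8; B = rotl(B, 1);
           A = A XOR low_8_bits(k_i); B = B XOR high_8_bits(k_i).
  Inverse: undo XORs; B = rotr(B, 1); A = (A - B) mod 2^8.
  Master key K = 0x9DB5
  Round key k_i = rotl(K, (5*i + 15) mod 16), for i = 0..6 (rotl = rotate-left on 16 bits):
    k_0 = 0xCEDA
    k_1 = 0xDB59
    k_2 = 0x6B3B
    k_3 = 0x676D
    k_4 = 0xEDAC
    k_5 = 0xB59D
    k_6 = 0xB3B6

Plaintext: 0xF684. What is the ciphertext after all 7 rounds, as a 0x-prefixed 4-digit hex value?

0x6768

s_0 = plaintext = 0xF684
s_1 = Round(s_0, k_0) = 0xA0C7
s_2 = Round(s_1, k_1) = 0x3E54
s_3 = Round(s_2, k_2) = 0xA9C3
s_4 = Round(s_3, k_3) = 0x01E0
s_5 = Round(s_4, k_4) = 0x4D2C
s_6 = Round(s_5, k_5) = 0xE4ED
s_7 = Round(s_6, k_6) = 0x6768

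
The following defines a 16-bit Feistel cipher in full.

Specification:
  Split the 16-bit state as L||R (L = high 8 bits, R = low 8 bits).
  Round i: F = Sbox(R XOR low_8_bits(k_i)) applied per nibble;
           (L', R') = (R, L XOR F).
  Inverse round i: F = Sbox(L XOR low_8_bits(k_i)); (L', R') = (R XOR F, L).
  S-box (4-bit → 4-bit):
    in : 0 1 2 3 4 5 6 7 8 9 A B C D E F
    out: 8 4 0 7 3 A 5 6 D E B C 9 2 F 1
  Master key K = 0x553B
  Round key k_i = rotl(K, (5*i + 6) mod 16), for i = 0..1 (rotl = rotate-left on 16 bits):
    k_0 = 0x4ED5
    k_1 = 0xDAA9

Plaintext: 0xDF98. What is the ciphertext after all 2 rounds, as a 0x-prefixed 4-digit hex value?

0xEDAB

s_0 = plaintext = 0xDF98
s_1 = Round(s_0, k_0) = 0x98ED
s_2 = Round(s_1, k_1) = 0xEDAB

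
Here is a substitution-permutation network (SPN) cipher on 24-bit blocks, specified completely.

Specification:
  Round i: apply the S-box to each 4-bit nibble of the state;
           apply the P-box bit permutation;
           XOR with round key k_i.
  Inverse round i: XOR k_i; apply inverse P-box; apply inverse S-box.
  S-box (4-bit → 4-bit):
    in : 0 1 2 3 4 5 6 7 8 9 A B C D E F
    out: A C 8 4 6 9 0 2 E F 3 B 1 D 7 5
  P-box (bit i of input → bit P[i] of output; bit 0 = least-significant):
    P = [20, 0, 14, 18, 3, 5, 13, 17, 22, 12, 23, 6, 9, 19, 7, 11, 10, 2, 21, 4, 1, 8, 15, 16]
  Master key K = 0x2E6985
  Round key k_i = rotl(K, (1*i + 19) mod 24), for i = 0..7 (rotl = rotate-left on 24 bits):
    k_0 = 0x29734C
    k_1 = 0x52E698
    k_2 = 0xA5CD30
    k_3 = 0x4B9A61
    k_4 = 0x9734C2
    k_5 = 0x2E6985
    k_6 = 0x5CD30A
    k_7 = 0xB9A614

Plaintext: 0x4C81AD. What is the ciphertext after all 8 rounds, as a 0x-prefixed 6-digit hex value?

0xC0CE5B

s_0 = plaintext = 0x4C81AD
s_1 = Round(s_0, k_0) = 0xB5BEA4
s_2 = Round(s_1, k_1) = 0x9BB9A3
s_3 = Round(s_2, k_2) = 0x6C124E
s_4 = Round(s_3, k_3) = 0x5BF680
s_5 = Round(s_4, k_4) = 0x901275
s_6 = Round(s_5, k_5) = 0x3BE073
s_7 = Round(s_6, k_6) = 0x5405FE
s_8 = Round(s_7, k_7) = 0xC0CE5B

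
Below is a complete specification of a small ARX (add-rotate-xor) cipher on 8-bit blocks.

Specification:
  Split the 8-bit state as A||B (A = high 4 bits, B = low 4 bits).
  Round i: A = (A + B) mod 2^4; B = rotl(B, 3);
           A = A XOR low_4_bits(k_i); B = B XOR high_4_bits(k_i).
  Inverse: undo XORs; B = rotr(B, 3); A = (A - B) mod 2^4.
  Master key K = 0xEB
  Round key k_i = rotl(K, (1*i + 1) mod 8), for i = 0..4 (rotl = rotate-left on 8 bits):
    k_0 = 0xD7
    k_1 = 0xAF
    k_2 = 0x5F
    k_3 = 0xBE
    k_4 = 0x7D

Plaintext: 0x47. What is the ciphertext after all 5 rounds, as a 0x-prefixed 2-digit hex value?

s_0 = plaintext = 0x47
s_1 = Round(s_0, k_0) = 0xC6
s_2 = Round(s_1, k_1) = 0xD9
s_3 = Round(s_2, k_2) = 0x99
s_4 = Round(s_3, k_3) = 0xC7
s_5 = Round(s_4, k_4) = 0xEC

0xEC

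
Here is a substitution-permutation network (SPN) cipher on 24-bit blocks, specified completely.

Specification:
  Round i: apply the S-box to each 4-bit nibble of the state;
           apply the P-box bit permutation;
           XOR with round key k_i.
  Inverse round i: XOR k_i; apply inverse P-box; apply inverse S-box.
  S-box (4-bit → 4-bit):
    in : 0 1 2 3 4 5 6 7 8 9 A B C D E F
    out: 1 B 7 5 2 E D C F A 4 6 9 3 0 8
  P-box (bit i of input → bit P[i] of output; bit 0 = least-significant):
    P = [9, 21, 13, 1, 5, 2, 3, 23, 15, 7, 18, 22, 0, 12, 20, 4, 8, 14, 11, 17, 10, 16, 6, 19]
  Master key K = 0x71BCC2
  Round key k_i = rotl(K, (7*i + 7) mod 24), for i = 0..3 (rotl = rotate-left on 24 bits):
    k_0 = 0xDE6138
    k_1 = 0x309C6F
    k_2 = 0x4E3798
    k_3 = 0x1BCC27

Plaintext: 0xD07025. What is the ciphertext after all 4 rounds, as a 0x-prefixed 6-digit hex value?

s_0 = plaintext = 0xD07025
s_1 = Round(s_0, k_0) = 0xEFC406
s_2 = Round(s_1, k_1) = 0x32BEDC
s_3 = Round(s_2, k_2) = 0x5E68FE
s_4 = Round(s_3, k_3) = 0xC64CF6

0xC64CF6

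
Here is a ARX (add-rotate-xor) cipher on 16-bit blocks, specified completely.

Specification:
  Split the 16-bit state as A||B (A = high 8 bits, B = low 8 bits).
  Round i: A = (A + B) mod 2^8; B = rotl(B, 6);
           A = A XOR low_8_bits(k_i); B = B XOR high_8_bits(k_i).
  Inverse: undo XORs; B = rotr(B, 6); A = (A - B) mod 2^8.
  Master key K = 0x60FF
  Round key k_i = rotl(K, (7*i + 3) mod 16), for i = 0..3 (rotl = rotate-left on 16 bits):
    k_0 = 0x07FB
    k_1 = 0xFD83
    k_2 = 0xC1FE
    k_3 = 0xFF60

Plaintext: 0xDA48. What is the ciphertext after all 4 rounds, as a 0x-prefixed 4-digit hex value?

s_0 = plaintext = 0xDA48
s_1 = Round(s_0, k_0) = 0xD915
s_2 = Round(s_1, k_1) = 0x6DB8
s_3 = Round(s_2, k_2) = 0xDBEF
s_4 = Round(s_3, k_3) = 0xAA04

0xAA04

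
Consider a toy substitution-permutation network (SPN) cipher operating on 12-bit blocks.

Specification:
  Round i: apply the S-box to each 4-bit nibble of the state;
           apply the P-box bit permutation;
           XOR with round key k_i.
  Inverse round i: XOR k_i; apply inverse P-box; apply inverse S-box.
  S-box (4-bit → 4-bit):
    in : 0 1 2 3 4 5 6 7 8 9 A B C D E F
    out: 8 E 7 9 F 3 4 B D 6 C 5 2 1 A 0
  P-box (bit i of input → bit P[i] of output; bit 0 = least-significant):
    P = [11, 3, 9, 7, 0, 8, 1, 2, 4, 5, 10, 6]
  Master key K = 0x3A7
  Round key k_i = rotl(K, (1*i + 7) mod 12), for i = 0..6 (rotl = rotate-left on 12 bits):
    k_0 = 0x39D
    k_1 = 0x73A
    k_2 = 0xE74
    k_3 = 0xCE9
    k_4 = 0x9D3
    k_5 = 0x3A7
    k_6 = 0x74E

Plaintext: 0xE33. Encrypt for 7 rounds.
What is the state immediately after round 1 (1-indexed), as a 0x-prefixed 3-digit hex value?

0xB78

s_0 = plaintext = 0xE33
s_1 = Round(s_0, k_0) = 0xB78
s_2 = Round(s_1, k_1) = 0x8AF
s_3 = Round(s_2, k_2) = 0xA22
s_4 = Round(s_3, k_3) = 0x3A2
s_5 = Round(s_4, k_4) = 0x38D
s_6 = Round(s_5, k_5) = 0xBF0
s_7 = Round(s_6, k_6) = 0x3DE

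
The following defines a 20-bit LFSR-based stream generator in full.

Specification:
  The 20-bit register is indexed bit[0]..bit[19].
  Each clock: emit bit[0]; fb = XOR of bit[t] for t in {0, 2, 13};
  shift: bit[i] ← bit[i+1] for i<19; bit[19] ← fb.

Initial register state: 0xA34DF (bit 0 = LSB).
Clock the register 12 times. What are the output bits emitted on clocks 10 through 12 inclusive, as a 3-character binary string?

010

reg_0 = 0xA34DF
clock 1: out=1, reg = 0xD1A6F
clock 2: out=1, reg = 0x68D37
clock 3: out=1, reg = 0x3469B
clock 4: out=1, reg = 0x9A34D
clock 5: out=1, reg = 0xCD1A6
clock 6: out=0, reg = 0xE68D3
clock 7: out=1, reg = 0x73469
clock 8: out=1, reg = 0x39A34
clock 9: out=0, reg = 0x9CD1A
clock 10: out=0, reg = 0x4E68D
clock 11: out=1, reg = 0xA7346
clock 12: out=0, reg = 0x539A3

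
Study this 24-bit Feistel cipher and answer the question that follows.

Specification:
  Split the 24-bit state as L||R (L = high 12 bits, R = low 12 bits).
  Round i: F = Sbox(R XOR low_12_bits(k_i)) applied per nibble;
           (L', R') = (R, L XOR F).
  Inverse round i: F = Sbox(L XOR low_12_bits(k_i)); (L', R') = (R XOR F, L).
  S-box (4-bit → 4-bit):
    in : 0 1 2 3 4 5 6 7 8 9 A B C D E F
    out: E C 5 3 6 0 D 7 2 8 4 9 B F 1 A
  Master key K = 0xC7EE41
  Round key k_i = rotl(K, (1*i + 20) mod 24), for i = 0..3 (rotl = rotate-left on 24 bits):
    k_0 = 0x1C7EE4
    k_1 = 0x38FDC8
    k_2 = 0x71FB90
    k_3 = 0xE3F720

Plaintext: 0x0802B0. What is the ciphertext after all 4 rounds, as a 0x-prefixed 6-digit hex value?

s_0 = plaintext = 0x0802B0
s_1 = Round(s_0, k_0) = 0x2B0B86
s_2 = Round(s_1, k_1) = 0xB86FD1
s_3 = Round(s_2, k_2) = 0xFD1DEA
s_4 = Round(s_3, k_3) = 0xDEAB65

0xDEAB65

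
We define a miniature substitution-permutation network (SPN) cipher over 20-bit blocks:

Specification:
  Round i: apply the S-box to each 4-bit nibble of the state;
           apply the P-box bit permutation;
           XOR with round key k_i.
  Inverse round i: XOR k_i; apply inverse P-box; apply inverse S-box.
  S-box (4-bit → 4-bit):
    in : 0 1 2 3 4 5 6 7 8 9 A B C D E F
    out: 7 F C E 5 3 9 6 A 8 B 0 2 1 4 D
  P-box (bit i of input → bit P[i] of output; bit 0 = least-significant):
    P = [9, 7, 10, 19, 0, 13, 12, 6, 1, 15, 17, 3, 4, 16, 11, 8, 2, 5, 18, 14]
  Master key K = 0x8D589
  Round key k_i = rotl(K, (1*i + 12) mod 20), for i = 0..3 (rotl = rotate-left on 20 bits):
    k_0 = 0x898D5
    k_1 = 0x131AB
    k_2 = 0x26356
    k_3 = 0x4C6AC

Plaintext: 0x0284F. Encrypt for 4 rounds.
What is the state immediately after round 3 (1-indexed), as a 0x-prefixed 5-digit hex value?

s_0 = plaintext = 0x0284F
s_1 = Round(s_0, k_0) = 0x407F8
s_2 = Round(s_1, k_1) = 0xEA97E
s_3 = Round(s_2, k_2) = 0x7564E
s_4 = Round(s_3, k_3) = 0x1D297

0x7564E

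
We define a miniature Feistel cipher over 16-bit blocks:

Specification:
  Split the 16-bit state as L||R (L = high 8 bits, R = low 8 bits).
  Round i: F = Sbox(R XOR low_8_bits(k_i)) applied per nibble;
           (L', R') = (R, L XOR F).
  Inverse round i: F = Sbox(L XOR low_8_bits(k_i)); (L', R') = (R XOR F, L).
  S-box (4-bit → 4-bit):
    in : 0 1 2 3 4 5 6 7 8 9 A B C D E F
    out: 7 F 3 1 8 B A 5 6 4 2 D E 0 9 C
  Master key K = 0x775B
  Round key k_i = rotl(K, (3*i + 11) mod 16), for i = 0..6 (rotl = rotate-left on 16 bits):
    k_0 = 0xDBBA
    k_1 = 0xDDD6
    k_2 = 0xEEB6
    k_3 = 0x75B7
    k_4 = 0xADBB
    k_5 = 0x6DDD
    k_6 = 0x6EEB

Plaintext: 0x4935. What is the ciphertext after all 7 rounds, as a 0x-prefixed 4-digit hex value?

s_0 = plaintext = 0x4935
s_1 = Round(s_0, k_0) = 0x3525
s_2 = Round(s_1, k_1) = 0x25F4
s_3 = Round(s_2, k_2) = 0xF4A6
s_4 = Round(s_3, k_3) = 0xA60B
s_5 = Round(s_4, k_4) = 0x0B71
s_6 = Round(s_5, k_5) = 0x7125
s_7 = Round(s_6, k_6) = 0x2598

0x2598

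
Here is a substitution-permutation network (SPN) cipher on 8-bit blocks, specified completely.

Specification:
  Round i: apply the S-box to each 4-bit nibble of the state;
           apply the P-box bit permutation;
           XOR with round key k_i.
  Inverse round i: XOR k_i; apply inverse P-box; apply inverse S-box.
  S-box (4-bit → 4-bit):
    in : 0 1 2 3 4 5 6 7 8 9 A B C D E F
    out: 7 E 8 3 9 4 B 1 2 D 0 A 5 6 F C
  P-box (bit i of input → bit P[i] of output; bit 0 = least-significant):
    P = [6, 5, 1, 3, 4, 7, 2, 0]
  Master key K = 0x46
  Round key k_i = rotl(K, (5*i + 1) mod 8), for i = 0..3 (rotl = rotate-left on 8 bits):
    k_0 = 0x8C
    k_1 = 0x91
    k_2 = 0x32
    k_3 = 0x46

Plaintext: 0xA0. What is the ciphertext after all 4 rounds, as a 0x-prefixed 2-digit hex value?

0x18

s_0 = plaintext = 0xA0
s_1 = Round(s_0, k_0) = 0xEE
s_2 = Round(s_1, k_1) = 0x6E
s_3 = Round(s_2, k_2) = 0xC9
s_4 = Round(s_3, k_3) = 0x18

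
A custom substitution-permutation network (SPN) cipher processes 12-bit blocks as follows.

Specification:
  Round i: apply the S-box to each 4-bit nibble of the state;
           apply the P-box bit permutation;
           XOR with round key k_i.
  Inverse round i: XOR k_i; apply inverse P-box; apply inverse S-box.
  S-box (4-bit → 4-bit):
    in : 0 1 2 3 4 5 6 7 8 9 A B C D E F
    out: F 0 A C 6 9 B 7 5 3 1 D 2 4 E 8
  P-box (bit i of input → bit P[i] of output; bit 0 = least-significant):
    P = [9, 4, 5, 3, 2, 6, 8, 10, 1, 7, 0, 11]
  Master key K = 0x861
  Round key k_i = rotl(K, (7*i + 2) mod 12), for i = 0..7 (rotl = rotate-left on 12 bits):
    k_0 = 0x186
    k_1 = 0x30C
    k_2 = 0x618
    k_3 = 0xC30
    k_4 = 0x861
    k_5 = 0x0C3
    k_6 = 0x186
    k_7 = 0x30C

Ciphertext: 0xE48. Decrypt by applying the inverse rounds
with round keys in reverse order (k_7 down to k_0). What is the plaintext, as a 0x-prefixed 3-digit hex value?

s_0 = ciphertext = 0xE48
s_1 = InvRound(s_0, k_7) = 0xF01
s_2 = InvRound(s_1, k_6) = 0x05A
s_3 = InvRound(s_2, k_5) = 0x412
s_4 = InvRound(s_3, k_4) = 0xB24
s_5 = InvRound(s_4, k_3) = 0x1B9
s_6 = InvRound(s_5, k_2) = 0x438
s_7 = InvRound(s_6, k_1) = 0x1B7
s_8 = InvRound(s_7, k_0) = 0xD14

0xD14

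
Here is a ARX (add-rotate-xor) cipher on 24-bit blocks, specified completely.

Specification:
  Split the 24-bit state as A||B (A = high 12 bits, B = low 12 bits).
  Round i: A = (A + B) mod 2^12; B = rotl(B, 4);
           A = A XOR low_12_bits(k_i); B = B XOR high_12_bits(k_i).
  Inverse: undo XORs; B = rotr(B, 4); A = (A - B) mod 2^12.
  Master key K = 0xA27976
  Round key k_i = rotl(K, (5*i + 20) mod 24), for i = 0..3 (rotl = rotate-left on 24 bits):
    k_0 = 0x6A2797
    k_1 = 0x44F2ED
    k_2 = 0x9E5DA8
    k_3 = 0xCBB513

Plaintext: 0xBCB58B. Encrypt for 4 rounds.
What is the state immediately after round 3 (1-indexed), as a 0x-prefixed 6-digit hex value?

0x6CEAF0

s_0 = plaintext = 0xBCB58B
s_1 = Round(s_0, k_0) = 0x6C1E17
s_2 = Round(s_1, k_1) = 0x635531
s_3 = Round(s_2, k_2) = 0x6CEAF0
s_4 = Round(s_3, k_3) = 0x4AD3B1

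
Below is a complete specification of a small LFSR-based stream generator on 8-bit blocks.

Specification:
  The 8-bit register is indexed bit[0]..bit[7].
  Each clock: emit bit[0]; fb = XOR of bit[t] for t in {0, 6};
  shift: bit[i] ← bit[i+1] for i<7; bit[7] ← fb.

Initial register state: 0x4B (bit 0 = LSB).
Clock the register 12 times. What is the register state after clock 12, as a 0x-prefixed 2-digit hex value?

reg_0 = 0x4B
clock 1: out=1, reg = 0x25
clock 2: out=1, reg = 0x92
clock 3: out=0, reg = 0x49
clock 4: out=1, reg = 0x24
clock 5: out=0, reg = 0x12
clock 6: out=0, reg = 0x09
clock 7: out=1, reg = 0x84
clock 8: out=0, reg = 0x42
clock 9: out=0, reg = 0xA1
clock 10: out=1, reg = 0xD0
clock 11: out=0, reg = 0xE8
clock 12: out=0, reg = 0xF4

0xF4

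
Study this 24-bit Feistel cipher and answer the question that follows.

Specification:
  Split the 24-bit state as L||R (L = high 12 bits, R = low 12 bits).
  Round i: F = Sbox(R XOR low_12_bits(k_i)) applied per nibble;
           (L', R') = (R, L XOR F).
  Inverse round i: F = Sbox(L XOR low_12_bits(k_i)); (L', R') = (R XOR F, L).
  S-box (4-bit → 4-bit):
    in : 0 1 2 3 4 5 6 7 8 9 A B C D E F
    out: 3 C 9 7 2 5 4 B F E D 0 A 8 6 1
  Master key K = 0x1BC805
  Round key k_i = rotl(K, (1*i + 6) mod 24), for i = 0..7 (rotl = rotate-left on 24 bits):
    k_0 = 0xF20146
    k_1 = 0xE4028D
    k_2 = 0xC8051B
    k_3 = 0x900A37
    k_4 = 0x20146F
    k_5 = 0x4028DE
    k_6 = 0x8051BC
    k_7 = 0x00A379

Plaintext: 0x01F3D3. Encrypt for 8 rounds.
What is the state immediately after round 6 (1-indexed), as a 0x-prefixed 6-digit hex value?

0x740933

s_0 = plaintext = 0x01F3D3
s_1 = Round(s_0, k_0) = 0x3D39FA
s_2 = Round(s_1, k_1) = 0x9FA368
s_3 = Round(s_2, k_2) = 0x368D4D
s_4 = Round(s_3, k_3) = 0xD4D8D5
s_5 = Round(s_4, k_4) = 0x8D5740
s_6 = Round(s_5, k_5) = 0x740933
s_7 = Round(s_6, k_6) = 0x9338B1
s_8 = Round(s_7, k_7) = 0x8B199C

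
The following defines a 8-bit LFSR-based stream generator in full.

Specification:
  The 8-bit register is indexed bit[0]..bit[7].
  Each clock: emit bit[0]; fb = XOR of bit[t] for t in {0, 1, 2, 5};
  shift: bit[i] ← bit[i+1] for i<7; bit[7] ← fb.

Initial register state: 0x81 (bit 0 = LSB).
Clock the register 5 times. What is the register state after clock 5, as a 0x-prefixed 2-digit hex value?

reg_0 = 0x81
clock 1: out=1, reg = 0xC0
clock 2: out=0, reg = 0x60
clock 3: out=0, reg = 0xB0
clock 4: out=0, reg = 0xD8
clock 5: out=0, reg = 0x6C

0x6C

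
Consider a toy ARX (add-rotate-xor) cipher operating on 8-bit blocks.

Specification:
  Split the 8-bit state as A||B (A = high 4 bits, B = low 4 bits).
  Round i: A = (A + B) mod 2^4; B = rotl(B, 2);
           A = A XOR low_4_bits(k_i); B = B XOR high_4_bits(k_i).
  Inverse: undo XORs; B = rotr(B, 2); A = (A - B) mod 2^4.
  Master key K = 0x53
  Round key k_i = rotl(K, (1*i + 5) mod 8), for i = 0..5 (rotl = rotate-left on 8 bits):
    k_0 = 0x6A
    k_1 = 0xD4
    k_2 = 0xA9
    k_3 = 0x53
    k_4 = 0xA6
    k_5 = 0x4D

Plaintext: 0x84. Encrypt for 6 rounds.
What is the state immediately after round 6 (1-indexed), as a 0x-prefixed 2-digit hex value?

0xE1

s_0 = plaintext = 0x84
s_1 = Round(s_0, k_0) = 0x67
s_2 = Round(s_1, k_1) = 0x90
s_3 = Round(s_2, k_2) = 0x0A
s_4 = Round(s_3, k_3) = 0x9F
s_5 = Round(s_4, k_4) = 0xE5
s_6 = Round(s_5, k_5) = 0xE1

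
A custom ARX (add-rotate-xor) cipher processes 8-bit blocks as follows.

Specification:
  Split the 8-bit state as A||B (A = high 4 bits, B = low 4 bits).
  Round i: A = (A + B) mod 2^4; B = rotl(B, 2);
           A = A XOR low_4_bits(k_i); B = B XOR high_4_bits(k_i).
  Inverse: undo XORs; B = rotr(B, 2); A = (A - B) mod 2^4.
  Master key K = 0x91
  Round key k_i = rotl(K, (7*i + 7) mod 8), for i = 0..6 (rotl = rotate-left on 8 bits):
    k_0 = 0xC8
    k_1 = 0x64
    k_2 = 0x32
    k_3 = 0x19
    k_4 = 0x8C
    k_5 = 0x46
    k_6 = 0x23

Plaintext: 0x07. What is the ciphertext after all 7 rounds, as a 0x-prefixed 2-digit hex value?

0xC4

s_0 = plaintext = 0x07
s_1 = Round(s_0, k_0) = 0xF1
s_2 = Round(s_1, k_1) = 0x42
s_3 = Round(s_2, k_2) = 0x4B
s_4 = Round(s_3, k_3) = 0x6F
s_5 = Round(s_4, k_4) = 0x97
s_6 = Round(s_5, k_5) = 0x69
s_7 = Round(s_6, k_6) = 0xC4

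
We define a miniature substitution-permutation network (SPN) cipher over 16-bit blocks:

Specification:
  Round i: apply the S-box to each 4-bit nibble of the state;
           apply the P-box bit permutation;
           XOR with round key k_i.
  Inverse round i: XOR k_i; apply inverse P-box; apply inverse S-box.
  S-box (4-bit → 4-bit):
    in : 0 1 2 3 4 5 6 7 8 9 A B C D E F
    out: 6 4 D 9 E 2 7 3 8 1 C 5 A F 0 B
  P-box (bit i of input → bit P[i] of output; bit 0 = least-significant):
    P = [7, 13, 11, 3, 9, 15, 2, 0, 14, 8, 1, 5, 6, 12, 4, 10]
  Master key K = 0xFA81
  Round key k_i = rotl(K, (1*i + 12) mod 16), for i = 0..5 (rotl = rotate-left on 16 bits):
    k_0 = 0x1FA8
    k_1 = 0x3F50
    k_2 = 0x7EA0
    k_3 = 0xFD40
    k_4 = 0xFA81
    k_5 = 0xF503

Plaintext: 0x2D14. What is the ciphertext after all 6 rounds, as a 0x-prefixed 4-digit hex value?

s_0 = plaintext = 0x2D14
s_1 = Round(s_0, k_0) = 0x72D6
s_2 = Round(s_1, k_1) = 0xC5B7
s_3 = Round(s_2, k_2) = 0x4924
s_4 = Round(s_3, k_3) = 0x835D
s_5 = Round(s_4, k_4) = 0x1629
s_6 = Round(s_5, k_5) = 0xB694

0xB694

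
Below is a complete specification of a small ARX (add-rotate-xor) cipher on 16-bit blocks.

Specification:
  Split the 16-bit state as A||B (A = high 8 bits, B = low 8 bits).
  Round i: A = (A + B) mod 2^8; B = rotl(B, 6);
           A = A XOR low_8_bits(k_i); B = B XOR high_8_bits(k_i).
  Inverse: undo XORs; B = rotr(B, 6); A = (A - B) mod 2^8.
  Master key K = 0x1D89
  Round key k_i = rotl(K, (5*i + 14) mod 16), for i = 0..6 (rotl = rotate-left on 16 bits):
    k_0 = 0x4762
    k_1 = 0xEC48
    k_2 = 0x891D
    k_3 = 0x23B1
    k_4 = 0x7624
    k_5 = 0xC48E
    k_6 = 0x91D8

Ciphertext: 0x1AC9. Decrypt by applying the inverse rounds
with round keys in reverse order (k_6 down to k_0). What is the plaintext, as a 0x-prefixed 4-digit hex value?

s_0 = ciphertext = 0x1AC9
s_1 = InvRound(s_0, k_6) = 0x6161
s_2 = InvRound(s_1, k_5) = 0x5996
s_3 = InvRound(s_2, k_4) = 0xFA83
s_4 = InvRound(s_3, k_3) = 0xC982
s_5 = InvRound(s_4, k_2) = 0xA82C
s_6 = InvRound(s_5, k_1) = 0xDD03
s_7 = InvRound(s_6, k_0) = 0xAE11

0xAE11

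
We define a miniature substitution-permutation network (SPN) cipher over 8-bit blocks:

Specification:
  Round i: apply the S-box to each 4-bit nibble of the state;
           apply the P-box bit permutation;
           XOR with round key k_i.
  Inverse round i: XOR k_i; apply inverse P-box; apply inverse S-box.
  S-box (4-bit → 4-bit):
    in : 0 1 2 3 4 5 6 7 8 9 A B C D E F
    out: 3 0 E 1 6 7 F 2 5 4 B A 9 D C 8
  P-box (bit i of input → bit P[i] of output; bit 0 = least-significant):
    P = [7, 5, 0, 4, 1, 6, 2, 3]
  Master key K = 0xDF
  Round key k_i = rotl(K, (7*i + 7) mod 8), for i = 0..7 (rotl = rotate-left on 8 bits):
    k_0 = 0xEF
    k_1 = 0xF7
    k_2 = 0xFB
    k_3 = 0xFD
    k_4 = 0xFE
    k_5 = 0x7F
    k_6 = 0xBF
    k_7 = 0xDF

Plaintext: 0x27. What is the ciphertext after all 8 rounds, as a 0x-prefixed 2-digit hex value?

0x4D

s_0 = plaintext = 0x27
s_1 = Round(s_0, k_0) = 0x83
s_2 = Round(s_1, k_1) = 0x71
s_3 = Round(s_2, k_2) = 0xBB
s_4 = Round(s_3, k_3) = 0x85
s_5 = Round(s_4, k_4) = 0x59
s_6 = Round(s_5, k_5) = 0x38
s_7 = Round(s_6, k_6) = 0x3C
s_8 = Round(s_7, k_7) = 0x4D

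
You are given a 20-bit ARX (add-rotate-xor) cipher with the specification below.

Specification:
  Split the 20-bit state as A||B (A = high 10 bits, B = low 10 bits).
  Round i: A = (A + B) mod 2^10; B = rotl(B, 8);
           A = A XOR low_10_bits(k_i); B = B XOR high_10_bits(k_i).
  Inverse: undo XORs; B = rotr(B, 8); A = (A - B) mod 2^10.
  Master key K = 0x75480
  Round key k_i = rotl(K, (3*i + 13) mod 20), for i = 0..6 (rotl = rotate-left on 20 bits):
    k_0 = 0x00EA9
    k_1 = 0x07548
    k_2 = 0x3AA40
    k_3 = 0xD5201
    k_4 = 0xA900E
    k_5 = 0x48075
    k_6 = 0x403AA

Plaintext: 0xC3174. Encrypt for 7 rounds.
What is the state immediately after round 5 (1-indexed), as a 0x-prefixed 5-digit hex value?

0xF0057

s_0 = plaintext = 0xC3174
s_1 = Round(s_0, k_0) = 0x8A45E
s_2 = Round(s_1, k_1) = 0xF3E0A
s_3 = Round(s_2, k_2) = 0xE6668
s_4 = Round(s_3, k_3) = 0x003CE
s_5 = Round(s_4, k_4) = 0xF0057
s_6 = Round(s_5, k_5) = 0x18A35
s_7 = Round(s_6, k_6) = 0x4F48D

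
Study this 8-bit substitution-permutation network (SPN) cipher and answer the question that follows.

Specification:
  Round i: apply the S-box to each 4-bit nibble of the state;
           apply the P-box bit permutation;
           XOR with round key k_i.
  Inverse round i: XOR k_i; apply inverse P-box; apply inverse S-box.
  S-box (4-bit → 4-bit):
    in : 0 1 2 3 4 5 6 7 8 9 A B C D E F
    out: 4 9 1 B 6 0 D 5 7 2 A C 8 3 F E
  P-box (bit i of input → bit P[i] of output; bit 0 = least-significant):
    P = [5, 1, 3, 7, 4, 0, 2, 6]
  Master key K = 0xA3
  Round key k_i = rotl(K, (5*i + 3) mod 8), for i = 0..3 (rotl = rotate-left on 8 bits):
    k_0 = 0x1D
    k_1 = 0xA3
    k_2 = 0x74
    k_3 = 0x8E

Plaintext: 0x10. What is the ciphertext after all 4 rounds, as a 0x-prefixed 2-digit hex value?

0xAD

s_0 = plaintext = 0x10
s_1 = Round(s_0, k_0) = 0x45
s_2 = Round(s_1, k_1) = 0xA6
s_3 = Round(s_2, k_2) = 0x9D
s_4 = Round(s_3, k_3) = 0xAD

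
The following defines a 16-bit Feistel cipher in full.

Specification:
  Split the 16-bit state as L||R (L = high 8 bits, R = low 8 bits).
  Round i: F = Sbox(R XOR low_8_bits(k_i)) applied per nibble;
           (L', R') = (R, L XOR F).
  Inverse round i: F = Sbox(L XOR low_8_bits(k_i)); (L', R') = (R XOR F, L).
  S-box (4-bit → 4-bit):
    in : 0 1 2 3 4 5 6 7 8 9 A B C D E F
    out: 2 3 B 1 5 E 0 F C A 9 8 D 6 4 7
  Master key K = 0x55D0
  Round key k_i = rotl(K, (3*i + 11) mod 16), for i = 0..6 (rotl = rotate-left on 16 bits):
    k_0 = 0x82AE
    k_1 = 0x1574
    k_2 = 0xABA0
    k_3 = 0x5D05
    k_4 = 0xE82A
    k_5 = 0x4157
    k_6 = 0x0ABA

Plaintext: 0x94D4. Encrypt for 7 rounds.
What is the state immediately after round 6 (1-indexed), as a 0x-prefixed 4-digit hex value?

0x53D6

s_0 = plaintext = 0x94D4
s_1 = Round(s_0, k_0) = 0xD46D
s_2 = Round(s_1, k_1) = 0x6DEE
s_3 = Round(s_2, k_2) = 0xEE39
s_4 = Round(s_3, k_3) = 0x39F3
s_5 = Round(s_4, k_4) = 0xF353
s_6 = Round(s_5, k_5) = 0x53D6
s_7 = Round(s_6, k_6) = 0xD65E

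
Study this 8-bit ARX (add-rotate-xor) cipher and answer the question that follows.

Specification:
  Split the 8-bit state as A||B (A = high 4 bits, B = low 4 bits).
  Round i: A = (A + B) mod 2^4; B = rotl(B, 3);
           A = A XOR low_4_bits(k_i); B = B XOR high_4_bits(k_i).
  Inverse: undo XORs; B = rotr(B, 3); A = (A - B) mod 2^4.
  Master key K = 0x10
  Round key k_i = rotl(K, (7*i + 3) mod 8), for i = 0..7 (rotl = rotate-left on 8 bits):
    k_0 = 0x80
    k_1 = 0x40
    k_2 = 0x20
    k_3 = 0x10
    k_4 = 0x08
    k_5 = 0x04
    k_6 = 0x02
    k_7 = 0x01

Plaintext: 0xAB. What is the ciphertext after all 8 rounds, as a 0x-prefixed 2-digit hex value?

0xDB

s_0 = plaintext = 0xAB
s_1 = Round(s_0, k_0) = 0x55
s_2 = Round(s_1, k_1) = 0xAE
s_3 = Round(s_2, k_2) = 0x85
s_4 = Round(s_3, k_3) = 0xDB
s_5 = Round(s_4, k_4) = 0x0D
s_6 = Round(s_5, k_5) = 0x9E
s_7 = Round(s_6, k_6) = 0x57
s_8 = Round(s_7, k_7) = 0xDB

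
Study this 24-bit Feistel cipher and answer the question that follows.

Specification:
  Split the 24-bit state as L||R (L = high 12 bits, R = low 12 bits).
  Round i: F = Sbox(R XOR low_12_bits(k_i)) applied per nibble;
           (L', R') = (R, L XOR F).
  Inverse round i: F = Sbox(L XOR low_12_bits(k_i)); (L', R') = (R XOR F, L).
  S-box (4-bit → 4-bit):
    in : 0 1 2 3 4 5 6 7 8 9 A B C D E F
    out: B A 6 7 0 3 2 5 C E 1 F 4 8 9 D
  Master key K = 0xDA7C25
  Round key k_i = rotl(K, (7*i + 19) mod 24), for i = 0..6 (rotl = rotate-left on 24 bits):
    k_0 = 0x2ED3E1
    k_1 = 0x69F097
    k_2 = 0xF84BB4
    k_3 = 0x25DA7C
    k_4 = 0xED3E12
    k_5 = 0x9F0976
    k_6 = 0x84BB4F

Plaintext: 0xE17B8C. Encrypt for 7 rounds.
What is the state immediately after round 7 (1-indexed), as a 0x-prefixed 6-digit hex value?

0x1067C2

s_0 = plaintext = 0xE17B8C
s_1 = Round(s_0, k_0) = 0xB8C23F
s_2 = Round(s_1, k_1) = 0x23FD90
s_3 = Round(s_2, k_2) = 0xD9005F
s_4 = Round(s_3, k_3) = 0x05FCF7
s_5 = Round(s_4, k_4) = 0xCF76CC
s_6 = Round(s_5, k_5) = 0x6CC106
s_7 = Round(s_6, k_6) = 0x1067C2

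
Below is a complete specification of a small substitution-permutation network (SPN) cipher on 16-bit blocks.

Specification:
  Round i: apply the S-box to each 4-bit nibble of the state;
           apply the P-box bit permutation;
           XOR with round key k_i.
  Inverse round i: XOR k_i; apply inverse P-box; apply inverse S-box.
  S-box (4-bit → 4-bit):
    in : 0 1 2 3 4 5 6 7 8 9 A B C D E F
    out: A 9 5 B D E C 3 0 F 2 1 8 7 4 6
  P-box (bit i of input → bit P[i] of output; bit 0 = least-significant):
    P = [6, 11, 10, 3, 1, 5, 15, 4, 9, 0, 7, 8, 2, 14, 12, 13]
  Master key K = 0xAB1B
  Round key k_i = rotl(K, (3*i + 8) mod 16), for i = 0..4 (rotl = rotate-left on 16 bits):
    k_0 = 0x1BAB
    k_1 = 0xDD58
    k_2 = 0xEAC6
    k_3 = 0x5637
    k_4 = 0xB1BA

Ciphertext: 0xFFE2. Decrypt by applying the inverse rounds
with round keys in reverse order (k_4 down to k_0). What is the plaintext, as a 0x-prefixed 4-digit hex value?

s_0 = ciphertext = 0xFFE2
s_1 = InvRound(s_0, k_4) = 0xABC9
s_2 = InvRound(s_1, k_3) = 0x9699
s_3 = InvRound(s_2, k_2) = 0x9A19
s_4 = InvRound(s_3, k_1) = 0xA382
s_5 = InvRound(s_4, k_0) = 0x6AF0

0x6AF0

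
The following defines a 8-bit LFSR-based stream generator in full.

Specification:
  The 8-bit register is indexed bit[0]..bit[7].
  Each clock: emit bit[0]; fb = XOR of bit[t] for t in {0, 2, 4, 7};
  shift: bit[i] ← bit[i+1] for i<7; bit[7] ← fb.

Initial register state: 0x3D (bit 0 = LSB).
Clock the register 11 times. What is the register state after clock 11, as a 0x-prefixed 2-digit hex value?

0x5F

reg_0 = 0x3D
clock 1: out=1, reg = 0x9E
clock 2: out=0, reg = 0xCF
clock 3: out=1, reg = 0xE7
clock 4: out=1, reg = 0xF3
clock 5: out=1, reg = 0xF9
clock 6: out=1, reg = 0xFC
clock 7: out=0, reg = 0xFE
clock 8: out=0, reg = 0xFF
clock 9: out=1, reg = 0x7F
clock 10: out=1, reg = 0xBF
clock 11: out=1, reg = 0x5F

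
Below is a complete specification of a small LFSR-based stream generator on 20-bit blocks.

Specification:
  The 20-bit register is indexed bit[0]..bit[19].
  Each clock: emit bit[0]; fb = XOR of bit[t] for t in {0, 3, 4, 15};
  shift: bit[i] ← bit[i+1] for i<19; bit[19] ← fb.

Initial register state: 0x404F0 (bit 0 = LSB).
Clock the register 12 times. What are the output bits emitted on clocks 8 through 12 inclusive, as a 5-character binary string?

10010

reg_0 = 0x404F0
clock 1: out=0, reg = 0xA0278
clock 2: out=0, reg = 0x5013C
clock 3: out=0, reg = 0x2809E
clock 4: out=0, reg = 0x9404F
clock 5: out=1, reg = 0x4A027
clock 6: out=1, reg = 0x25013
clock 7: out=1, reg = 0x12809
clock 8: out=1, reg = 0x09404
clock 9: out=0, reg = 0x84A02
clock 10: out=0, reg = 0x42501
clock 11: out=1, reg = 0xA1280
clock 12: out=0, reg = 0x50940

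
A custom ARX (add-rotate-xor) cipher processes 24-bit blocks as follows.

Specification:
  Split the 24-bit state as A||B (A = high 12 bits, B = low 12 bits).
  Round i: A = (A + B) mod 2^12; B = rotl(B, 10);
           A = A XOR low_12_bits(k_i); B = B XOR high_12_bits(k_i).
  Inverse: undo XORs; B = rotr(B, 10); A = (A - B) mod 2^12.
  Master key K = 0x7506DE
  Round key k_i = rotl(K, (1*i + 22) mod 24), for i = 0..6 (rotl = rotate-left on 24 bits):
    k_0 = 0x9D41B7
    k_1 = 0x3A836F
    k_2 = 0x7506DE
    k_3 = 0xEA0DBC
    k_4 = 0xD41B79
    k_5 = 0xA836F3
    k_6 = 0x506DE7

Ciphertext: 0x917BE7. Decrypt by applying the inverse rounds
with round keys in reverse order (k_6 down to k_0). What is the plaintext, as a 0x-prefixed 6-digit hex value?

s_0 = ciphertext = 0x917BE7
s_1 = InvRound(s_0, k_6) = 0x969B87
s_2 = InvRound(s_1, k_5) = 0xB8A410
s_3 = InvRound(s_2, k_4) = 0xBAD546
s_4 = InvRound(s_3, k_3) = 0x677F9A
s_5 = InvRound(s_4, k_2) = 0xD7F32A
s_6 = InvRound(s_5, k_1) = 0xC08208
s_7 = InvRound(s_6, k_0) = 0xE4DF72

0xE4DF72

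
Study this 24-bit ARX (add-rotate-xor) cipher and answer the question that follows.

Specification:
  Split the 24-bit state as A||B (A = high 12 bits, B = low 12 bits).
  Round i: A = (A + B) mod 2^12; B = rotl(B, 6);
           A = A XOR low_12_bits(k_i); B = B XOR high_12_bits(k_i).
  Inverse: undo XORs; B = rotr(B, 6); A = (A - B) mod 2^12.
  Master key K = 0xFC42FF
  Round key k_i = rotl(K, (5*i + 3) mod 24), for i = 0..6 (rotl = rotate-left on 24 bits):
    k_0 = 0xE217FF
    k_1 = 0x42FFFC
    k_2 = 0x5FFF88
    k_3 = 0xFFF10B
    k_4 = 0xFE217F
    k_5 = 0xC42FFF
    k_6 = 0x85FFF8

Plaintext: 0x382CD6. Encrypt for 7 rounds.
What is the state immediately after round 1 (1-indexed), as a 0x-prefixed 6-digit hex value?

0x7A7B92

s_0 = plaintext = 0x382CD6
s_1 = Round(s_0, k_0) = 0x7A7B92
s_2 = Round(s_1, k_1) = 0xCC5081
s_3 = Round(s_2, k_2) = 0x2CE5BD
s_4 = Round(s_3, k_3) = 0x9800A9
s_5 = Round(s_4, k_4) = 0xB565A0
s_6 = Round(s_5, k_5) = 0xF09454
s_7 = Round(s_6, k_6) = 0xCA5D4E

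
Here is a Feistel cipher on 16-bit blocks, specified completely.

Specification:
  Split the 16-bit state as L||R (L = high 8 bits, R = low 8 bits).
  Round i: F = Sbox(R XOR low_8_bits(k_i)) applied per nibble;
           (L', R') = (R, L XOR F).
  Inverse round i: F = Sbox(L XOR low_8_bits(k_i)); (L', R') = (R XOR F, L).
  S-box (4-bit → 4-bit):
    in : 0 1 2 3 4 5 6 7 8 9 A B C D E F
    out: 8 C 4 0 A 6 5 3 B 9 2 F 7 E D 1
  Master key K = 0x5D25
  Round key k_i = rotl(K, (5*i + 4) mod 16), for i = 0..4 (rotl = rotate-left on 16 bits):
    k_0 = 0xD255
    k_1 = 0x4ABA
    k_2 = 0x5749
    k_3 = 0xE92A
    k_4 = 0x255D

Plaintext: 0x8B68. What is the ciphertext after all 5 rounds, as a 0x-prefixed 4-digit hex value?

s_0 = plaintext = 0x8B68
s_1 = Round(s_0, k_0) = 0x6885
s_2 = Round(s_1, k_1) = 0x8569
s_3 = Round(s_2, k_2) = 0x69CD
s_4 = Round(s_3, k_3) = 0xCDBA
s_5 = Round(s_4, k_4) = 0xBA1E

0xBA1E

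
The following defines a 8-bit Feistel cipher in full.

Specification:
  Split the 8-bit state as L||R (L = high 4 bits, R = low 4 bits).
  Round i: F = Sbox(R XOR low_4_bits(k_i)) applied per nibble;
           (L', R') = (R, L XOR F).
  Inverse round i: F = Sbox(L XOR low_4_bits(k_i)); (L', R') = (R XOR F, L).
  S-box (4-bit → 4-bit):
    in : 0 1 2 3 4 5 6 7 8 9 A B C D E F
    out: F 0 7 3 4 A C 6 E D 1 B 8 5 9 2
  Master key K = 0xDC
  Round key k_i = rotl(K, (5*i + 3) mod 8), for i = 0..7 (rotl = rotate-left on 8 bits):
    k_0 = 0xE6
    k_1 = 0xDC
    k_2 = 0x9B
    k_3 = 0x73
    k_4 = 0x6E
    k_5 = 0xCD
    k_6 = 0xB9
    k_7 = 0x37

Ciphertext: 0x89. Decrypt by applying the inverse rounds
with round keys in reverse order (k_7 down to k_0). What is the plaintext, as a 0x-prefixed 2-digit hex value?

0xDF

s_0 = ciphertext = 0x89
s_1 = InvRound(s_0, k_7) = 0xB8
s_2 = InvRound(s_1, k_6) = 0xFB
s_3 = InvRound(s_2, k_5) = 0xCF
s_4 = InvRound(s_3, k_4) = 0x8C
s_5 = InvRound(s_4, k_3) = 0x78
s_6 = InvRound(s_5, k_2) = 0x07
s_7 = InvRound(s_6, k_1) = 0xF0
s_8 = InvRound(s_7, k_0) = 0xDF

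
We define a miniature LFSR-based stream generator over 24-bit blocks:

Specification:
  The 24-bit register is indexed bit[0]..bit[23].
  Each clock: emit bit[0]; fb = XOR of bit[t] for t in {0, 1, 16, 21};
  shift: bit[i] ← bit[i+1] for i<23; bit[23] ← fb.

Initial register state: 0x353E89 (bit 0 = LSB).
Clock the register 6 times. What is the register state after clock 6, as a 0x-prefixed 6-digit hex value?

reg_0 = 0x353E89
clock 1: out=1, reg = 0x9A9F44
clock 2: out=0, reg = 0x4D4FA2
clock 3: out=0, reg = 0x26A7D1
clock 4: out=1, reg = 0x1353E8
clock 5: out=0, reg = 0x89A9F4
clock 6: out=0, reg = 0xC4D4FA

0xC4D4FA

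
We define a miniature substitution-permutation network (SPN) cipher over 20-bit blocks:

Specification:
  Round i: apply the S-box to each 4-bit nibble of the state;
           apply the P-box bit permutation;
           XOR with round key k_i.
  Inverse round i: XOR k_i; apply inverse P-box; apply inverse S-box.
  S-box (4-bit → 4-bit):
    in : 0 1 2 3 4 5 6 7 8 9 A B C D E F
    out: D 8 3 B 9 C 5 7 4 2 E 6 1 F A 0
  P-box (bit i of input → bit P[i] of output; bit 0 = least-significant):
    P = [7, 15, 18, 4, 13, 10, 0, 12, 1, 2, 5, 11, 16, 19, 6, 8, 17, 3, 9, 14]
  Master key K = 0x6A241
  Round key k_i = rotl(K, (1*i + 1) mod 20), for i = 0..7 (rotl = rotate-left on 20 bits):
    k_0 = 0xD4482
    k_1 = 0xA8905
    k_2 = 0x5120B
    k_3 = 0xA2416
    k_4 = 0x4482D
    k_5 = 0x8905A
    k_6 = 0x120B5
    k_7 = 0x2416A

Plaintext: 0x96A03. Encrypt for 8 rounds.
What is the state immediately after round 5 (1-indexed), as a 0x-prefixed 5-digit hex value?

s_0 = plaintext = 0x96A03
s_1 = Round(s_0, k_0) = 0xCFC7F
s_2 = Round(s_1, k_1) = 0x8AD06
s_3 = Round(s_2, k_2) = 0x929EC
s_4 = Round(s_3, k_3) = 0x3309A
s_5 = Round(s_4, k_4) = 0xB8517
s_6 = Round(s_5, k_5) = 0xC0AB2
s_7 = Round(s_6, k_6) = 0x2AD50
s_8 = Round(s_7, k_7) = 0xC5895

0xB8517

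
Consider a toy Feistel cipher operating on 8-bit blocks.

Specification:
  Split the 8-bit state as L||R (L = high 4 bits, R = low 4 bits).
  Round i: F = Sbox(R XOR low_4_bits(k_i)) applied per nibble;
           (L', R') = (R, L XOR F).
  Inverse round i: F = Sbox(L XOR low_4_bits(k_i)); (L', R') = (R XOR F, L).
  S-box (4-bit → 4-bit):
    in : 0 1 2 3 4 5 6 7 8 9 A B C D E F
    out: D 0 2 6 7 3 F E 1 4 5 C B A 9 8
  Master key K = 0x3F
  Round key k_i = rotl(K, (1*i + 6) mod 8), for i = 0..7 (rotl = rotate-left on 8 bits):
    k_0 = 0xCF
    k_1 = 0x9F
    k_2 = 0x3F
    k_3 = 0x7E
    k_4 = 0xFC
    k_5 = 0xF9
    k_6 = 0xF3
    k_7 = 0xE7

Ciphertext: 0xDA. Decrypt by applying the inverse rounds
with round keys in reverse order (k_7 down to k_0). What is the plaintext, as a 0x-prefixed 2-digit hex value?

s_0 = ciphertext = 0xDA
s_1 = InvRound(s_0, k_7) = 0xFD
s_2 = InvRound(s_1, k_6) = 0x6F
s_3 = InvRound(s_2, k_5) = 0x76
s_4 = InvRound(s_3, k_4) = 0xA7
s_5 = InvRound(s_4, k_3) = 0x0A
s_6 = InvRound(s_5, k_2) = 0x20
s_7 = InvRound(s_6, k_1) = 0xA2
s_8 = InvRound(s_7, k_0) = 0x1A

0x1A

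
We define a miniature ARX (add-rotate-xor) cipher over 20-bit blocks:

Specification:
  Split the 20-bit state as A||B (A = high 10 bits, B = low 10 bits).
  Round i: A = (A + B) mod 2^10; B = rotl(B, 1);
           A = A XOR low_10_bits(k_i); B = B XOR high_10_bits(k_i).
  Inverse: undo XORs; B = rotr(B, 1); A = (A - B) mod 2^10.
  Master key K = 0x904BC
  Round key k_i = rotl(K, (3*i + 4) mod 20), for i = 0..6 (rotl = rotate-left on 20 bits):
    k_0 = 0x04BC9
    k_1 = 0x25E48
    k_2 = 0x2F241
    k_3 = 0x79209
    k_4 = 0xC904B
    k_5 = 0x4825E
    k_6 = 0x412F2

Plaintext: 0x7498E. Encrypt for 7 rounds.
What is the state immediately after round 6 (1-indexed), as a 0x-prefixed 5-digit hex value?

s_0 = plaintext = 0x7498E
s_1 = Round(s_0, k_0) = 0x2A70E
s_2 = Round(s_1, k_1) = 0x7FE8A
s_3 = Round(s_2, k_2) = 0xB21A9
s_4 = Round(s_3, k_3) = 0x9E2B6
s_5 = Round(s_4, k_4) = 0x59649
s_6 = Round(s_5, k_5) = 0x7C1B3
s_7 = Round(s_6, k_6) = 0x54662

0x7C1B3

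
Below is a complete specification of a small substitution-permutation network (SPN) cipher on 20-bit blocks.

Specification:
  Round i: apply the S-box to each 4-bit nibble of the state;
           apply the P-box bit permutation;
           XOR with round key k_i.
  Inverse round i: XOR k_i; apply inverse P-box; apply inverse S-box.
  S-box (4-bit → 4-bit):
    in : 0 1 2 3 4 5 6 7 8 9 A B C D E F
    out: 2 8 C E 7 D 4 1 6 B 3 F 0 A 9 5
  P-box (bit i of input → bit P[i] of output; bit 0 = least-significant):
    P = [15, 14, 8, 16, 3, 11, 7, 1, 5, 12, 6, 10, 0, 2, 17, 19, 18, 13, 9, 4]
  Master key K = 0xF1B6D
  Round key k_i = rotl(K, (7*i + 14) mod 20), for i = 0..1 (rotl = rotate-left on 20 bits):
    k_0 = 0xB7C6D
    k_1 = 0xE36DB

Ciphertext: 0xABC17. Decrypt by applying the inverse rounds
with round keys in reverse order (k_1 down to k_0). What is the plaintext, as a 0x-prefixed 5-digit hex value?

s_0 = ciphertext = 0xABC17
s_1 = InvRound(s_0, k_1) = 0xF0647
s_2 = InvRound(s_1, k_0) = 0x4CA90

0x4CA90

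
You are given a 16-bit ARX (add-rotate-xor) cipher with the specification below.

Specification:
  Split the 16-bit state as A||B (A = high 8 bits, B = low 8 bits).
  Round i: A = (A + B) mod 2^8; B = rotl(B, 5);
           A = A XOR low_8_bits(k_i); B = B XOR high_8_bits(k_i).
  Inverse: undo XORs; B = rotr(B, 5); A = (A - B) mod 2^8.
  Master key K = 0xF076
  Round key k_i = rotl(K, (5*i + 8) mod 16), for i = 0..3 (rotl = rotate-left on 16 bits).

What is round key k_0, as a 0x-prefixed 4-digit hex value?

0x76F0

K = 0xF076
k_0 = rotl(K, (5*0+8) mod 16) = rotl(K, 8) = 0x76F0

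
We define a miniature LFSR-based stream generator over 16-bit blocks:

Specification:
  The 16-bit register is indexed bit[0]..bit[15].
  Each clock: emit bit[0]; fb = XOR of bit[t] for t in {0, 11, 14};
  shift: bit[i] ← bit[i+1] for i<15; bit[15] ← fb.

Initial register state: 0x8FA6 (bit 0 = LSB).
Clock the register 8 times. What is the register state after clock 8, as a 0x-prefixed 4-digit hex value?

reg_0 = 0x8FA6
clock 1: out=0, reg = 0xC7D3
clock 2: out=1, reg = 0x63E9
clock 3: out=1, reg = 0x31F4
clock 4: out=0, reg = 0x18FA
clock 5: out=0, reg = 0x8C7D
clock 6: out=1, reg = 0x463E
clock 7: out=0, reg = 0xA31F
clock 8: out=1, reg = 0xD18F

0xD18F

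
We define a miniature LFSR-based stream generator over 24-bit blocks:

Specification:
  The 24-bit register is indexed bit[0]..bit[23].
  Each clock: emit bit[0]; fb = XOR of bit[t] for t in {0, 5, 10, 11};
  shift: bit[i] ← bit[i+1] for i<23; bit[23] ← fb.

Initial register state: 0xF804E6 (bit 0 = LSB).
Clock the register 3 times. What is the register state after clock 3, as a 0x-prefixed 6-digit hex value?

0x1F009C

reg_0 = 0xF804E6
clock 1: out=0, reg = 0x7C0273
clock 2: out=1, reg = 0x3E0139
clock 3: out=1, reg = 0x1F009C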